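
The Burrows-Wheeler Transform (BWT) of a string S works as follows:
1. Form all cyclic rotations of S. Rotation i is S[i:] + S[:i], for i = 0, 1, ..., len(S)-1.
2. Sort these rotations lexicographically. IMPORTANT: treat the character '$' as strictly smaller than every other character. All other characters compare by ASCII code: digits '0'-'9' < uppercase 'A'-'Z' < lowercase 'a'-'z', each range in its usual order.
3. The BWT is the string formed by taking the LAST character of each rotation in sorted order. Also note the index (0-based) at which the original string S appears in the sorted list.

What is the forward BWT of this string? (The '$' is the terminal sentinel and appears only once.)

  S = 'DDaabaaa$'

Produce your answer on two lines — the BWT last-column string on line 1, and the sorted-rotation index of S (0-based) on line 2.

All 9 rotations (rotation i = S[i:]+S[:i]):
  rot[0] = DDaabaaa$
  rot[1] = Daabaaa$D
  rot[2] = aabaaa$DD
  rot[3] = abaaa$DDa
  rot[4] = baaa$DDaa
  rot[5] = aaa$DDaab
  rot[6] = aa$DDaaba
  rot[7] = a$DDaabaa
  rot[8] = $DDaabaaa
Sorted (with $ < everything):
  sorted[0] = $DDaabaaa  (last char: 'a')
  sorted[1] = DDaabaaa$  (last char: '$')
  sorted[2] = Daabaaa$D  (last char: 'D')
  sorted[3] = a$DDaabaa  (last char: 'a')
  sorted[4] = aa$DDaaba  (last char: 'a')
  sorted[5] = aaa$DDaab  (last char: 'b')
  sorted[6] = aabaaa$DD  (last char: 'D')
  sorted[7] = abaaa$DDa  (last char: 'a')
  sorted[8] = baaa$DDaa  (last char: 'a')
Last column: a$DaabDaa
Original string S is at sorted index 1

Answer: a$DaabDaa
1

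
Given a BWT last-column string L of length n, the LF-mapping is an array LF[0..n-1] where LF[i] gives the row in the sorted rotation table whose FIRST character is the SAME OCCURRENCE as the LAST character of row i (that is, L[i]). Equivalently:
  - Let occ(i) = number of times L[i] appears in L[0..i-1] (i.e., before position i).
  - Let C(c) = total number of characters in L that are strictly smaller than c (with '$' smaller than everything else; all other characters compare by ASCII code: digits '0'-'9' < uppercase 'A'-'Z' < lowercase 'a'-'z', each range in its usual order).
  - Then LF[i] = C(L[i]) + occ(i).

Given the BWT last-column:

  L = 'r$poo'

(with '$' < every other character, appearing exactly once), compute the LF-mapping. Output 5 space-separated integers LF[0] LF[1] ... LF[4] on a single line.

Char counts: '$':1, 'o':2, 'p':1, 'r':1
C (first-col start): C('$')=0, C('o')=1, C('p')=3, C('r')=4
L[0]='r': occ=0, LF[0]=C('r')+0=4+0=4
L[1]='$': occ=0, LF[1]=C('$')+0=0+0=0
L[2]='p': occ=0, LF[2]=C('p')+0=3+0=3
L[3]='o': occ=0, LF[3]=C('o')+0=1+0=1
L[4]='o': occ=1, LF[4]=C('o')+1=1+1=2

Answer: 4 0 3 1 2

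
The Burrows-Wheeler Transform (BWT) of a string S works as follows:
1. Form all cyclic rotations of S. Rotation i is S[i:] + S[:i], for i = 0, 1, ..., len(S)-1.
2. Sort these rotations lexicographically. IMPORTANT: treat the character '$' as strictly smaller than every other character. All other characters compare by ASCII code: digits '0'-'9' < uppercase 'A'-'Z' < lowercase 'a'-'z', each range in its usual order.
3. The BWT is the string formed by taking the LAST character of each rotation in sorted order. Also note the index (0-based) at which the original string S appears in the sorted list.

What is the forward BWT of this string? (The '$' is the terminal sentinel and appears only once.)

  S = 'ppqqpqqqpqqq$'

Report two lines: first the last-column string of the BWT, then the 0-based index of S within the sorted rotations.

Answer: q$pqqqqqqqppp
1

Derivation:
All 13 rotations (rotation i = S[i:]+S[:i]):
  rot[0] = ppqqpqqqpqqq$
  rot[1] = pqqpqqqpqqq$p
  rot[2] = qqpqqqpqqq$pp
  rot[3] = qpqqqpqqq$ppq
  rot[4] = pqqqpqqq$ppqq
  rot[5] = qqqpqqq$ppqqp
  rot[6] = qqpqqq$ppqqpq
  rot[7] = qpqqq$ppqqpqq
  rot[8] = pqqq$ppqqpqqq
  rot[9] = qqq$ppqqpqqqp
  rot[10] = qq$ppqqpqqqpq
  rot[11] = q$ppqqpqqqpqq
  rot[12] = $ppqqpqqqpqqq
Sorted (with $ < everything):
  sorted[0] = $ppqqpqqqpqqq  (last char: 'q')
  sorted[1] = ppqqpqqqpqqq$  (last char: '$')
  sorted[2] = pqqpqqqpqqq$p  (last char: 'p')
  sorted[3] = pqqq$ppqqpqqq  (last char: 'q')
  sorted[4] = pqqqpqqq$ppqq  (last char: 'q')
  sorted[5] = q$ppqqpqqqpqq  (last char: 'q')
  sorted[6] = qpqqq$ppqqpqq  (last char: 'q')
  sorted[7] = qpqqqpqqq$ppq  (last char: 'q')
  sorted[8] = qq$ppqqpqqqpq  (last char: 'q')
  sorted[9] = qqpqqq$ppqqpq  (last char: 'q')
  sorted[10] = qqpqqqpqqq$pp  (last char: 'p')
  sorted[11] = qqq$ppqqpqqqp  (last char: 'p')
  sorted[12] = qqqpqqq$ppqqp  (last char: 'p')
Last column: q$pqqqqqqqppp
Original string S is at sorted index 1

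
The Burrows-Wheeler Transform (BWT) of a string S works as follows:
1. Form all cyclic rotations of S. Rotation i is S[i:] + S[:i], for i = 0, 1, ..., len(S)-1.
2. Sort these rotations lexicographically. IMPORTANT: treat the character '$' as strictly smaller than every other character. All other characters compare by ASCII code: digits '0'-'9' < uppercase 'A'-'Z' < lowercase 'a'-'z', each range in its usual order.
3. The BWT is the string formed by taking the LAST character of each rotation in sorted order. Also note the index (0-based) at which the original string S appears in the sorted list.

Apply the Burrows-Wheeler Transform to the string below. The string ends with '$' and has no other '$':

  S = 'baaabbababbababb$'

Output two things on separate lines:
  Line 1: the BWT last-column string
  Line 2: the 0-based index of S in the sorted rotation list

Answer: bbabbbbab$bbaaaaa
9

Derivation:
All 17 rotations (rotation i = S[i:]+S[:i]):
  rot[0] = baaabbababbababb$
  rot[1] = aaabbababbababb$b
  rot[2] = aabbababbababb$ba
  rot[3] = abbababbababb$baa
  rot[4] = bbababbababb$baaa
  rot[5] = bababbababb$baaab
  rot[6] = ababbababb$baaabb
  rot[7] = babbababb$baaabba
  rot[8] = abbababb$baaabbab
  rot[9] = bbababb$baaabbaba
  rot[10] = bababb$baaabbabab
  rot[11] = ababb$baaabbababb
  rot[12] = babb$baaabbababba
  rot[13] = abb$baaabbababbab
  rot[14] = bb$baaabbababbaba
  rot[15] = b$baaabbababbabab
  rot[16] = $baaabbababbababb
Sorted (with $ < everything):
  sorted[0] = $baaabbababbababb  (last char: 'b')
  sorted[1] = aaabbababbababb$b  (last char: 'b')
  sorted[2] = aabbababbababb$ba  (last char: 'a')
  sorted[3] = ababb$baaabbababb  (last char: 'b')
  sorted[4] = ababbababb$baaabb  (last char: 'b')
  sorted[5] = abb$baaabbababbab  (last char: 'b')
  sorted[6] = abbababb$baaabbab  (last char: 'b')
  sorted[7] = abbababbababb$baa  (last char: 'a')
  sorted[8] = b$baaabbababbabab  (last char: 'b')
  sorted[9] = baaabbababbababb$  (last char: '$')
  sorted[10] = bababb$baaabbabab  (last char: 'b')
  sorted[11] = bababbababb$baaab  (last char: 'b')
  sorted[12] = babb$baaabbababba  (last char: 'a')
  sorted[13] = babbababb$baaabba  (last char: 'a')
  sorted[14] = bb$baaabbababbaba  (last char: 'a')
  sorted[15] = bbababb$baaabbaba  (last char: 'a')
  sorted[16] = bbababbababb$baaa  (last char: 'a')
Last column: bbabbbbab$bbaaaaa
Original string S is at sorted index 9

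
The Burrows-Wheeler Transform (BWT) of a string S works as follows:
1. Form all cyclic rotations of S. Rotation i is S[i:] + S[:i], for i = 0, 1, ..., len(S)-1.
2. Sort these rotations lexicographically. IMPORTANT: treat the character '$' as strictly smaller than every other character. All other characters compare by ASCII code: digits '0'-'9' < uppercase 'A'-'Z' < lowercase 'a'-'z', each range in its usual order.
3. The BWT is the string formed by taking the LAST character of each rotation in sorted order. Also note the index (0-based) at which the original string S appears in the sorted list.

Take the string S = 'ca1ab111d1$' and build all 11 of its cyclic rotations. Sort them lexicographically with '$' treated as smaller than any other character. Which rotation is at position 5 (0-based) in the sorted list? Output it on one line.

All 11 rotations (rotation i = S[i:]+S[:i]):
  rot[0] = ca1ab111d1$
  rot[1] = a1ab111d1$c
  rot[2] = 1ab111d1$ca
  rot[3] = ab111d1$ca1
  rot[4] = b111d1$ca1a
  rot[5] = 111d1$ca1ab
  rot[6] = 11d1$ca1ab1
  rot[7] = 1d1$ca1ab11
  rot[8] = d1$ca1ab111
  rot[9] = 1$ca1ab111d
  rot[10] = $ca1ab111d1
Sorted (with $ < everything):
  sorted[0] = $ca1ab111d1
  sorted[1] = 1$ca1ab111d
  sorted[2] = 111d1$ca1ab
  sorted[3] = 11d1$ca1ab1
  sorted[4] = 1ab111d1$ca
  sorted[5] = 1d1$ca1ab11
  sorted[6] = a1ab111d1$c
  sorted[7] = ab111d1$ca1
  sorted[8] = b111d1$ca1a
  sorted[9] = ca1ab111d1$
  sorted[10] = d1$ca1ab111
sorted[5] = 1d1$ca1ab11

Answer: 1d1$ca1ab11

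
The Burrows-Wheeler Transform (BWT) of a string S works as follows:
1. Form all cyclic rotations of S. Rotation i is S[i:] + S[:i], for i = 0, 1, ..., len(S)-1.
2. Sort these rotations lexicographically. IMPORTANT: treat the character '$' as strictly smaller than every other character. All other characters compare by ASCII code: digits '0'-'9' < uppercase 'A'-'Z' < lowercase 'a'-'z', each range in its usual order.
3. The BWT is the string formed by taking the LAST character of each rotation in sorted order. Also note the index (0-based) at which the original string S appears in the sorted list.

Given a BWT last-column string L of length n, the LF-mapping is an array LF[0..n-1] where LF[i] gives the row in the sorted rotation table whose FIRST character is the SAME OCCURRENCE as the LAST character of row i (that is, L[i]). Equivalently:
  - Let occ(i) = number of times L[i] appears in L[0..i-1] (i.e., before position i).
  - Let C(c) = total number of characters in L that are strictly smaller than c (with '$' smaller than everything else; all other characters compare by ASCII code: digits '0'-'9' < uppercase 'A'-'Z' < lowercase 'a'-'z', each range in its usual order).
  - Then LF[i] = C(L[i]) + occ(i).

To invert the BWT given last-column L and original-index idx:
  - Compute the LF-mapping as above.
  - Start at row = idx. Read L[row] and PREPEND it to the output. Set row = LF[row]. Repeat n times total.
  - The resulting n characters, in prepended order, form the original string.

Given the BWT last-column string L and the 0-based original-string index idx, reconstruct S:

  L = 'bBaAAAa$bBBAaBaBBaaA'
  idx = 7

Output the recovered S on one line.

LF mapping: 18 6 12 1 2 3 13 0 19 7 8 4 14 9 15 10 11 16 17 5
Walk LF starting at row 7, prepending L[row]:
  step 1: row=7, L[7]='$', prepend. Next row=LF[7]=0
  step 2: row=0, L[0]='b', prepend. Next row=LF[0]=18
  step 3: row=18, L[18]='a', prepend. Next row=LF[18]=17
  step 4: row=17, L[17]='a', prepend. Next row=LF[17]=16
  step 5: row=16, L[16]='B', prepend. Next row=LF[16]=11
  step 6: row=11, L[11]='A', prepend. Next row=LF[11]=4
  step 7: row=4, L[4]='A', prepend. Next row=LF[4]=2
  step 8: row=2, L[2]='a', prepend. Next row=LF[2]=12
  step 9: row=12, L[12]='a', prepend. Next row=LF[12]=14
  step 10: row=14, L[14]='a', prepend. Next row=LF[14]=15
  step 11: row=15, L[15]='B', prepend. Next row=LF[15]=10
  step 12: row=10, L[10]='B', prepend. Next row=LF[10]=8
  step 13: row=8, L[8]='b', prepend. Next row=LF[8]=19
  step 14: row=19, L[19]='A', prepend. Next row=LF[19]=5
  step 15: row=5, L[5]='A', prepend. Next row=LF[5]=3
  step 16: row=3, L[3]='A', prepend. Next row=LF[3]=1
  step 17: row=1, L[1]='B', prepend. Next row=LF[1]=6
  step 18: row=6, L[6]='a', prepend. Next row=LF[6]=13
  step 19: row=13, L[13]='B', prepend. Next row=LF[13]=9
  step 20: row=9, L[9]='B', prepend. Next row=LF[9]=7
Reversed output: BBaBAAAbBBaaaAABaab$

Answer: BBaBAAAbBBaaaAABaab$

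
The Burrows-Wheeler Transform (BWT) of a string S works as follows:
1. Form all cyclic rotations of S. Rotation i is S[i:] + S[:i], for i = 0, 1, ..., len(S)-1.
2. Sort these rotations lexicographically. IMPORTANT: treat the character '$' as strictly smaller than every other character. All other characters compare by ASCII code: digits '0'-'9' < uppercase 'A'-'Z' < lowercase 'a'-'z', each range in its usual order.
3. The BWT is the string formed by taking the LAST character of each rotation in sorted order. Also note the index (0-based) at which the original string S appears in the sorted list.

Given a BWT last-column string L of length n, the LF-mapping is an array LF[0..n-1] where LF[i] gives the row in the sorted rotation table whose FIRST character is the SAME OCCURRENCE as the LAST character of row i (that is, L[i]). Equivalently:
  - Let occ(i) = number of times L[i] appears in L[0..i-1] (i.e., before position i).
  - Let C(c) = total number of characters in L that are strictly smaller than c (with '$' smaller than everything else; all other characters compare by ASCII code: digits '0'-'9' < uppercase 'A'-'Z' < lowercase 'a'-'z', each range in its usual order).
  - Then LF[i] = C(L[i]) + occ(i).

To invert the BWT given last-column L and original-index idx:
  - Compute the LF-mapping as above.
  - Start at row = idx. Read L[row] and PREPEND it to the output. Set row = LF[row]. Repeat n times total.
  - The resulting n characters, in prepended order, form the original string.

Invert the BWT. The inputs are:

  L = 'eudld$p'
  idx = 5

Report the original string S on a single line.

LF mapping: 3 6 1 4 2 0 5
Walk LF starting at row 5, prepending L[row]:
  step 1: row=5, L[5]='$', prepend. Next row=LF[5]=0
  step 2: row=0, L[0]='e', prepend. Next row=LF[0]=3
  step 3: row=3, L[3]='l', prepend. Next row=LF[3]=4
  step 4: row=4, L[4]='d', prepend. Next row=LF[4]=2
  step 5: row=2, L[2]='d', prepend. Next row=LF[2]=1
  step 6: row=1, L[1]='u', prepend. Next row=LF[1]=6
  step 7: row=6, L[6]='p', prepend. Next row=LF[6]=5
Reversed output: puddle$

Answer: puddle$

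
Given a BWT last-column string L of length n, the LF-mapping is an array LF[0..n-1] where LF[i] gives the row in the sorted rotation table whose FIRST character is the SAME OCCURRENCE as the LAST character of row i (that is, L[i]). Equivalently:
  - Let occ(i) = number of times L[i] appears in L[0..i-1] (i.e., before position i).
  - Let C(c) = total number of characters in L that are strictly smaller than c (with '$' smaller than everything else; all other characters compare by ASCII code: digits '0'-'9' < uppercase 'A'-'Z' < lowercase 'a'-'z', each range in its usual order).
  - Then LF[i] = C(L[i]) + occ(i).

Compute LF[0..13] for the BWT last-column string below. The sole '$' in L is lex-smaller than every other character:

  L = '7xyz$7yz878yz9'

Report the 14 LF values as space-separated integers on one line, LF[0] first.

Answer: 1 7 8 11 0 2 9 12 4 3 5 10 13 6

Derivation:
Char counts: '$':1, '7':3, '8':2, '9':1, 'x':1, 'y':3, 'z':3
C (first-col start): C('$')=0, C('7')=1, C('8')=4, C('9')=6, C('x')=7, C('y')=8, C('z')=11
L[0]='7': occ=0, LF[0]=C('7')+0=1+0=1
L[1]='x': occ=0, LF[1]=C('x')+0=7+0=7
L[2]='y': occ=0, LF[2]=C('y')+0=8+0=8
L[3]='z': occ=0, LF[3]=C('z')+0=11+0=11
L[4]='$': occ=0, LF[4]=C('$')+0=0+0=0
L[5]='7': occ=1, LF[5]=C('7')+1=1+1=2
L[6]='y': occ=1, LF[6]=C('y')+1=8+1=9
L[7]='z': occ=1, LF[7]=C('z')+1=11+1=12
L[8]='8': occ=0, LF[8]=C('8')+0=4+0=4
L[9]='7': occ=2, LF[9]=C('7')+2=1+2=3
L[10]='8': occ=1, LF[10]=C('8')+1=4+1=5
L[11]='y': occ=2, LF[11]=C('y')+2=8+2=10
L[12]='z': occ=2, LF[12]=C('z')+2=11+2=13
L[13]='9': occ=0, LF[13]=C('9')+0=6+0=6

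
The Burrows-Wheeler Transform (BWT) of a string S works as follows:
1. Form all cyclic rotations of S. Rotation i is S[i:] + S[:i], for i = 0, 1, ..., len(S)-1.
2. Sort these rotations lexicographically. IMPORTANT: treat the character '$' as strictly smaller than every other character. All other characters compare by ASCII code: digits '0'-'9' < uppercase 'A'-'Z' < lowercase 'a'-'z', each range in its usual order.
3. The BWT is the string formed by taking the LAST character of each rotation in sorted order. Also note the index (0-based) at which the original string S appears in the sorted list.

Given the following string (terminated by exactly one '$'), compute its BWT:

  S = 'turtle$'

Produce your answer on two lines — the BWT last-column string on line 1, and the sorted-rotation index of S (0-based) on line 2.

All 7 rotations (rotation i = S[i:]+S[:i]):
  rot[0] = turtle$
  rot[1] = urtle$t
  rot[2] = rtle$tu
  rot[3] = tle$tur
  rot[4] = le$turt
  rot[5] = e$turtl
  rot[6] = $turtle
Sorted (with $ < everything):
  sorted[0] = $turtle  (last char: 'e')
  sorted[1] = e$turtl  (last char: 'l')
  sorted[2] = le$turt  (last char: 't')
  sorted[3] = rtle$tu  (last char: 'u')
  sorted[4] = tle$tur  (last char: 'r')
  sorted[5] = turtle$  (last char: '$')
  sorted[6] = urtle$t  (last char: 't')
Last column: eltur$t
Original string S is at sorted index 5

Answer: eltur$t
5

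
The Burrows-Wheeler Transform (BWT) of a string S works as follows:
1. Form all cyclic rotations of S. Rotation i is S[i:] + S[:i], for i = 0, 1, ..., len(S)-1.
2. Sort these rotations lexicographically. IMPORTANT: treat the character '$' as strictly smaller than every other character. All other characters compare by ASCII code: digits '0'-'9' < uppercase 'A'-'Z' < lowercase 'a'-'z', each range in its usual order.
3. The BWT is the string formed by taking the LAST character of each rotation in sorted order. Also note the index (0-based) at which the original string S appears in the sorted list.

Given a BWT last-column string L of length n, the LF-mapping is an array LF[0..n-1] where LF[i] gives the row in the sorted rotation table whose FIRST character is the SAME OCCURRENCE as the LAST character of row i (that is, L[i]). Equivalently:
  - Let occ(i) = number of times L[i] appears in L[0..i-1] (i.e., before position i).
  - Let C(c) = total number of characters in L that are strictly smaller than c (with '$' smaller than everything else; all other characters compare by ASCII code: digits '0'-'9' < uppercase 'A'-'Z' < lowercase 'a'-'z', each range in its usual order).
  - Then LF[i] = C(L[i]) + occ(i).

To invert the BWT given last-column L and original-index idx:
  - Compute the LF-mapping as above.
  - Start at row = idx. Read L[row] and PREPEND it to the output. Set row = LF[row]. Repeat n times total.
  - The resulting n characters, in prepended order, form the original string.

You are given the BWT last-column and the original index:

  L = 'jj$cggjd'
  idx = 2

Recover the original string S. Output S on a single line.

Answer: djjcggj$

Derivation:
LF mapping: 5 6 0 1 3 4 7 2
Walk LF starting at row 2, prepending L[row]:
  step 1: row=2, L[2]='$', prepend. Next row=LF[2]=0
  step 2: row=0, L[0]='j', prepend. Next row=LF[0]=5
  step 3: row=5, L[5]='g', prepend. Next row=LF[5]=4
  step 4: row=4, L[4]='g', prepend. Next row=LF[4]=3
  step 5: row=3, L[3]='c', prepend. Next row=LF[3]=1
  step 6: row=1, L[1]='j', prepend. Next row=LF[1]=6
  step 7: row=6, L[6]='j', prepend. Next row=LF[6]=7
  step 8: row=7, L[7]='d', prepend. Next row=LF[7]=2
Reversed output: djjcggj$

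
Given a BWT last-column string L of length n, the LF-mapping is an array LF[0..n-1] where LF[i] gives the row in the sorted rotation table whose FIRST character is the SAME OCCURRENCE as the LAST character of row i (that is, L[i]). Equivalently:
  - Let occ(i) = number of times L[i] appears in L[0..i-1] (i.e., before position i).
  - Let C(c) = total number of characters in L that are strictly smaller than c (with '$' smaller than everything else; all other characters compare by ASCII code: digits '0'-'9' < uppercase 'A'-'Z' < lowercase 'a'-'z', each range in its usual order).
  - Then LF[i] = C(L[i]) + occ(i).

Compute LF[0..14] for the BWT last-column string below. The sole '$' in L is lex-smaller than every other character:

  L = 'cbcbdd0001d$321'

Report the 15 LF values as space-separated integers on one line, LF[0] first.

Answer: 10 8 11 9 12 13 1 2 3 4 14 0 7 6 5

Derivation:
Char counts: '$':1, '0':3, '1':2, '2':1, '3':1, 'b':2, 'c':2, 'd':3
C (first-col start): C('$')=0, C('0')=1, C('1')=4, C('2')=6, C('3')=7, C('b')=8, C('c')=10, C('d')=12
L[0]='c': occ=0, LF[0]=C('c')+0=10+0=10
L[1]='b': occ=0, LF[1]=C('b')+0=8+0=8
L[2]='c': occ=1, LF[2]=C('c')+1=10+1=11
L[3]='b': occ=1, LF[3]=C('b')+1=8+1=9
L[4]='d': occ=0, LF[4]=C('d')+0=12+0=12
L[5]='d': occ=1, LF[5]=C('d')+1=12+1=13
L[6]='0': occ=0, LF[6]=C('0')+0=1+0=1
L[7]='0': occ=1, LF[7]=C('0')+1=1+1=2
L[8]='0': occ=2, LF[8]=C('0')+2=1+2=3
L[9]='1': occ=0, LF[9]=C('1')+0=4+0=4
L[10]='d': occ=2, LF[10]=C('d')+2=12+2=14
L[11]='$': occ=0, LF[11]=C('$')+0=0+0=0
L[12]='3': occ=0, LF[12]=C('3')+0=7+0=7
L[13]='2': occ=0, LF[13]=C('2')+0=6+0=6
L[14]='1': occ=1, LF[14]=C('1')+1=4+1=5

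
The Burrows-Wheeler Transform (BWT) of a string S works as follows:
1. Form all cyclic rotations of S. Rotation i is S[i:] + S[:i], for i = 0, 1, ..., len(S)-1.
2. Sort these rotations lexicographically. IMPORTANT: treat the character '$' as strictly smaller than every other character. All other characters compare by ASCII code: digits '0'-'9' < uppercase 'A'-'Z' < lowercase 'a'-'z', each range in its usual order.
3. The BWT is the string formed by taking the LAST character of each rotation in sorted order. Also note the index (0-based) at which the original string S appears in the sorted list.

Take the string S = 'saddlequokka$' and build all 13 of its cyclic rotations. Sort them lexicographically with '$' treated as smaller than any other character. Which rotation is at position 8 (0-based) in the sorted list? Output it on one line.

All 13 rotations (rotation i = S[i:]+S[:i]):
  rot[0] = saddlequokka$
  rot[1] = addlequokka$s
  rot[2] = ddlequokka$sa
  rot[3] = dlequokka$sad
  rot[4] = lequokka$sadd
  rot[5] = equokka$saddl
  rot[6] = quokka$saddle
  rot[7] = uokka$saddleq
  rot[8] = okka$saddlequ
  rot[9] = kka$saddlequo
  rot[10] = ka$saddlequok
  rot[11] = a$saddlequokk
  rot[12] = $saddlequokka
Sorted (with $ < everything):
  sorted[0] = $saddlequokka
  sorted[1] = a$saddlequokk
  sorted[2] = addlequokka$s
  sorted[3] = ddlequokka$sa
  sorted[4] = dlequokka$sad
  sorted[5] = equokka$saddl
  sorted[6] = ka$saddlequok
  sorted[7] = kka$saddlequo
  sorted[8] = lequokka$sadd
  sorted[9] = okka$saddlequ
  sorted[10] = quokka$saddle
  sorted[11] = saddlequokka$
  sorted[12] = uokka$saddleq
sorted[8] = lequokka$sadd

Answer: lequokka$sadd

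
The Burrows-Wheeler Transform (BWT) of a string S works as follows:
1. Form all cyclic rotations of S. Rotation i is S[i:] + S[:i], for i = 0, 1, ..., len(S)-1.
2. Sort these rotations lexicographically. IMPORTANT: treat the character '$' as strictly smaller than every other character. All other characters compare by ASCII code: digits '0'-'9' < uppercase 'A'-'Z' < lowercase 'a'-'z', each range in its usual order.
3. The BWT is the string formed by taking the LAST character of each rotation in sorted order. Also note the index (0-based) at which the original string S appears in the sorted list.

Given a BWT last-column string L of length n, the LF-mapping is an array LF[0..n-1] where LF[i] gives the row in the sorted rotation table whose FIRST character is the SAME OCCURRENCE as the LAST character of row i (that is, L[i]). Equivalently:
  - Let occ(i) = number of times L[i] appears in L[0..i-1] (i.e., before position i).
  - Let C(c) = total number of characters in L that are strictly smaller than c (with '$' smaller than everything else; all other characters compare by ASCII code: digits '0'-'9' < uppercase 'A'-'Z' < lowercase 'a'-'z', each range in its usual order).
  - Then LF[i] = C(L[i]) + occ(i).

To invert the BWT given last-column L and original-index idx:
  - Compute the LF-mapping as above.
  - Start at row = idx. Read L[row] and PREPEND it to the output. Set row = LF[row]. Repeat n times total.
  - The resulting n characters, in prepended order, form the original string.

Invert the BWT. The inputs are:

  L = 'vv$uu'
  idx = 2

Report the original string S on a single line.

LF mapping: 3 4 0 1 2
Walk LF starting at row 2, prepending L[row]:
  step 1: row=2, L[2]='$', prepend. Next row=LF[2]=0
  step 2: row=0, L[0]='v', prepend. Next row=LF[0]=3
  step 3: row=3, L[3]='u', prepend. Next row=LF[3]=1
  step 4: row=1, L[1]='v', prepend. Next row=LF[1]=4
  step 5: row=4, L[4]='u', prepend. Next row=LF[4]=2
Reversed output: uvuv$

Answer: uvuv$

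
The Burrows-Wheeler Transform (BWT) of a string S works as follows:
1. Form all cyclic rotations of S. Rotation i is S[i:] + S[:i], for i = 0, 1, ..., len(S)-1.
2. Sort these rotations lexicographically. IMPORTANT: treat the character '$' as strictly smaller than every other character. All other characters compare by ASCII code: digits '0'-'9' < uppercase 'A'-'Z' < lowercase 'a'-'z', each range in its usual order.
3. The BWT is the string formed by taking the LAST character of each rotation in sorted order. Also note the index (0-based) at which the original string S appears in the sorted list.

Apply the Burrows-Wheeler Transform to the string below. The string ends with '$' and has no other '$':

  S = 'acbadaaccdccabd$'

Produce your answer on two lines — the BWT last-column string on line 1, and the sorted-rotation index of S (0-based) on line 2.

Answer: ddc$abcacadacbac
3

Derivation:
All 16 rotations (rotation i = S[i:]+S[:i]):
  rot[0] = acbadaaccdccabd$
  rot[1] = cbadaaccdccabd$a
  rot[2] = badaaccdccabd$ac
  rot[3] = adaaccdccabd$acb
  rot[4] = daaccdccabd$acba
  rot[5] = aaccdccabd$acbad
  rot[6] = accdccabd$acbada
  rot[7] = ccdccabd$acbadaa
  rot[8] = cdccabd$acbadaac
  rot[9] = dccabd$acbadaacc
  rot[10] = ccabd$acbadaaccd
  rot[11] = cabd$acbadaaccdc
  rot[12] = abd$acbadaaccdcc
  rot[13] = bd$acbadaaccdcca
  rot[14] = d$acbadaaccdccab
  rot[15] = $acbadaaccdccabd
Sorted (with $ < everything):
  sorted[0] = $acbadaaccdccabd  (last char: 'd')
  sorted[1] = aaccdccabd$acbad  (last char: 'd')
  sorted[2] = abd$acbadaaccdcc  (last char: 'c')
  sorted[3] = acbadaaccdccabd$  (last char: '$')
  sorted[4] = accdccabd$acbada  (last char: 'a')
  sorted[5] = adaaccdccabd$acb  (last char: 'b')
  sorted[6] = badaaccdccabd$ac  (last char: 'c')
  sorted[7] = bd$acbadaaccdcca  (last char: 'a')
  sorted[8] = cabd$acbadaaccdc  (last char: 'c')
  sorted[9] = cbadaaccdccabd$a  (last char: 'a')
  sorted[10] = ccabd$acbadaaccd  (last char: 'd')
  sorted[11] = ccdccabd$acbadaa  (last char: 'a')
  sorted[12] = cdccabd$acbadaac  (last char: 'c')
  sorted[13] = d$acbadaaccdccab  (last char: 'b')
  sorted[14] = daaccdccabd$acba  (last char: 'a')
  sorted[15] = dccabd$acbadaacc  (last char: 'c')
Last column: ddc$abcacadacbac
Original string S is at sorted index 3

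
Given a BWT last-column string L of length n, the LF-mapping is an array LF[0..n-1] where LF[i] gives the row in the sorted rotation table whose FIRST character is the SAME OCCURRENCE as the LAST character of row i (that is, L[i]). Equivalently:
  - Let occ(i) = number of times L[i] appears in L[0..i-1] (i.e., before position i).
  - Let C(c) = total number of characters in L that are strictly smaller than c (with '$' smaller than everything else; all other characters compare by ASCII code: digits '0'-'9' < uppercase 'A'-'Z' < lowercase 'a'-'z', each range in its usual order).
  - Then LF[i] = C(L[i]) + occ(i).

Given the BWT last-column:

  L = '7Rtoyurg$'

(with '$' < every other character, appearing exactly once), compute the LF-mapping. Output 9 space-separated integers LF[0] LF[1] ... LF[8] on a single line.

Answer: 1 2 6 4 8 7 5 3 0

Derivation:
Char counts: '$':1, '7':1, 'R':1, 'g':1, 'o':1, 'r':1, 't':1, 'u':1, 'y':1
C (first-col start): C('$')=0, C('7')=1, C('R')=2, C('g')=3, C('o')=4, C('r')=5, C('t')=6, C('u')=7, C('y')=8
L[0]='7': occ=0, LF[0]=C('7')+0=1+0=1
L[1]='R': occ=0, LF[1]=C('R')+0=2+0=2
L[2]='t': occ=0, LF[2]=C('t')+0=6+0=6
L[3]='o': occ=0, LF[3]=C('o')+0=4+0=4
L[4]='y': occ=0, LF[4]=C('y')+0=8+0=8
L[5]='u': occ=0, LF[5]=C('u')+0=7+0=7
L[6]='r': occ=0, LF[6]=C('r')+0=5+0=5
L[7]='g': occ=0, LF[7]=C('g')+0=3+0=3
L[8]='$': occ=0, LF[8]=C('$')+0=0+0=0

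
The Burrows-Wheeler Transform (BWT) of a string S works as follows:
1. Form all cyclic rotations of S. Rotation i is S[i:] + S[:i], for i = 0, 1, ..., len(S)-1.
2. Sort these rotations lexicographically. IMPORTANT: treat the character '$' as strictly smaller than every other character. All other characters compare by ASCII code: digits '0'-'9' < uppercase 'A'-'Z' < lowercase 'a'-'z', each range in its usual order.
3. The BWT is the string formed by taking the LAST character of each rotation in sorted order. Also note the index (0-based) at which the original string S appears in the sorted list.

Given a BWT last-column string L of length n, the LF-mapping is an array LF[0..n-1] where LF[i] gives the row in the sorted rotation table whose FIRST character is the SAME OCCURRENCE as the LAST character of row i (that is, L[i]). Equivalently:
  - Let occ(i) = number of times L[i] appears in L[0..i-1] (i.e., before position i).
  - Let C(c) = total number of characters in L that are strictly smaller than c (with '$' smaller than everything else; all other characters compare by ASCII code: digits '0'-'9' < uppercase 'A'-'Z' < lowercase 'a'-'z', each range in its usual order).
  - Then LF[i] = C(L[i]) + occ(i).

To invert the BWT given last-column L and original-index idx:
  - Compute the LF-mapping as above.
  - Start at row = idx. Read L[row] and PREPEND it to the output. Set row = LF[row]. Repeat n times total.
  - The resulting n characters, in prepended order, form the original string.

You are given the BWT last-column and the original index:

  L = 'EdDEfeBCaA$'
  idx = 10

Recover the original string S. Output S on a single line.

LF mapping: 5 8 4 6 10 9 2 3 7 1 0
Walk LF starting at row 10, prepending L[row]:
  step 1: row=10, L[10]='$', prepend. Next row=LF[10]=0
  step 2: row=0, L[0]='E', prepend. Next row=LF[0]=5
  step 3: row=5, L[5]='e', prepend. Next row=LF[5]=9
  step 4: row=9, L[9]='A', prepend. Next row=LF[9]=1
  step 5: row=1, L[1]='d', prepend. Next row=LF[1]=8
  step 6: row=8, L[8]='a', prepend. Next row=LF[8]=7
  step 7: row=7, L[7]='C', prepend. Next row=LF[7]=3
  step 8: row=3, L[3]='E', prepend. Next row=LF[3]=6
  step 9: row=6, L[6]='B', prepend. Next row=LF[6]=2
  step 10: row=2, L[2]='D', prepend. Next row=LF[2]=4
  step 11: row=4, L[4]='f', prepend. Next row=LF[4]=10
Reversed output: fDBECadAeE$

Answer: fDBECadAeE$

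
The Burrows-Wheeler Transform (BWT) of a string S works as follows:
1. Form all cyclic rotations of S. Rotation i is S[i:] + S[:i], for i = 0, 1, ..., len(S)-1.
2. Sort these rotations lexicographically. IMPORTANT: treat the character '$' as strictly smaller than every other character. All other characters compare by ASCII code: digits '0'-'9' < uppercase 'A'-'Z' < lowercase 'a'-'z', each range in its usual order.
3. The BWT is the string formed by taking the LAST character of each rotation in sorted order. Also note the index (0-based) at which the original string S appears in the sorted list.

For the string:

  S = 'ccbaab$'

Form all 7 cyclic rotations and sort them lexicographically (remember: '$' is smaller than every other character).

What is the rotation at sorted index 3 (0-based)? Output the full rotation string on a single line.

All 7 rotations (rotation i = S[i:]+S[:i]):
  rot[0] = ccbaab$
  rot[1] = cbaab$c
  rot[2] = baab$cc
  rot[3] = aab$ccb
  rot[4] = ab$ccba
  rot[5] = b$ccbaa
  rot[6] = $ccbaab
Sorted (with $ < everything):
  sorted[0] = $ccbaab
  sorted[1] = aab$ccb
  sorted[2] = ab$ccba
  sorted[3] = b$ccbaa
  sorted[4] = baab$cc
  sorted[5] = cbaab$c
  sorted[6] = ccbaab$
sorted[3] = b$ccbaa

Answer: b$ccbaa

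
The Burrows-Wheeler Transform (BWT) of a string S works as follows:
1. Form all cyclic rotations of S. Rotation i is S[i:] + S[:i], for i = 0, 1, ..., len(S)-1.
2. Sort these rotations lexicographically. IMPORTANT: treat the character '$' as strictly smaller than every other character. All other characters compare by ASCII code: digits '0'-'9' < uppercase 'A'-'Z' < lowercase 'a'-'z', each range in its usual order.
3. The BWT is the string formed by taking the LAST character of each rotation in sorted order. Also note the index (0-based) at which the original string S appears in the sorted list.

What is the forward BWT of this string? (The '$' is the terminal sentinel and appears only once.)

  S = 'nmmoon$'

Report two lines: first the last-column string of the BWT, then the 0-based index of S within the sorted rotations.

All 7 rotations (rotation i = S[i:]+S[:i]):
  rot[0] = nmmoon$
  rot[1] = mmoon$n
  rot[2] = moon$nm
  rot[3] = oon$nmm
  rot[4] = on$nmmo
  rot[5] = n$nmmoo
  rot[6] = $nmmoon
Sorted (with $ < everything):
  sorted[0] = $nmmoon  (last char: 'n')
  sorted[1] = mmoon$n  (last char: 'n')
  sorted[2] = moon$nm  (last char: 'm')
  sorted[3] = n$nmmoo  (last char: 'o')
  sorted[4] = nmmoon$  (last char: '$')
  sorted[5] = on$nmmo  (last char: 'o')
  sorted[6] = oon$nmm  (last char: 'm')
Last column: nnmo$om
Original string S is at sorted index 4

Answer: nnmo$om
4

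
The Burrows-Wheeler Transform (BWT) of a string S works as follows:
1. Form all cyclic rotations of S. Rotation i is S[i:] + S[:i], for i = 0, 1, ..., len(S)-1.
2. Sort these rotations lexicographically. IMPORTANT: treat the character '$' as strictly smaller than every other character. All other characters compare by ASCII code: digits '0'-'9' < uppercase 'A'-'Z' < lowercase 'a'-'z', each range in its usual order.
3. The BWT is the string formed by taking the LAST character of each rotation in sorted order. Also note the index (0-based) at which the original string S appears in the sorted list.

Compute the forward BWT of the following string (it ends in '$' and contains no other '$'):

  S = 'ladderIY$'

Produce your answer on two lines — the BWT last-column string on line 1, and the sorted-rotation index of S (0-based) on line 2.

Answer: YrIladd$e
7

Derivation:
All 9 rotations (rotation i = S[i:]+S[:i]):
  rot[0] = ladderIY$
  rot[1] = adderIY$l
  rot[2] = dderIY$la
  rot[3] = derIY$lad
  rot[4] = erIY$ladd
  rot[5] = rIY$ladde
  rot[6] = IY$ladder
  rot[7] = Y$ladderI
  rot[8] = $ladderIY
Sorted (with $ < everything):
  sorted[0] = $ladderIY  (last char: 'Y')
  sorted[1] = IY$ladder  (last char: 'r')
  sorted[2] = Y$ladderI  (last char: 'I')
  sorted[3] = adderIY$l  (last char: 'l')
  sorted[4] = dderIY$la  (last char: 'a')
  sorted[5] = derIY$lad  (last char: 'd')
  sorted[6] = erIY$ladd  (last char: 'd')
  sorted[7] = ladderIY$  (last char: '$')
  sorted[8] = rIY$ladde  (last char: 'e')
Last column: YrIladd$e
Original string S is at sorted index 7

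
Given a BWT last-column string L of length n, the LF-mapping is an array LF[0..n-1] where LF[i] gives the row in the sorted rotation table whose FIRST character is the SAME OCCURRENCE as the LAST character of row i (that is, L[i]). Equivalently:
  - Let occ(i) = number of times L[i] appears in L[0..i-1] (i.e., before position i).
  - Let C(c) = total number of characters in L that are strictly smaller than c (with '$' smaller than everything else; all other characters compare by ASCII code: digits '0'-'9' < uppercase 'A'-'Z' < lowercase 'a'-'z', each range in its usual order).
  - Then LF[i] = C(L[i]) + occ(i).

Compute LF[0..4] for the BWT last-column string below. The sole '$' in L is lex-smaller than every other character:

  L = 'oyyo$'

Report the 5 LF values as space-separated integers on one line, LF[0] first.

Char counts: '$':1, 'o':2, 'y':2
C (first-col start): C('$')=0, C('o')=1, C('y')=3
L[0]='o': occ=0, LF[0]=C('o')+0=1+0=1
L[1]='y': occ=0, LF[1]=C('y')+0=3+0=3
L[2]='y': occ=1, LF[2]=C('y')+1=3+1=4
L[3]='o': occ=1, LF[3]=C('o')+1=1+1=2
L[4]='$': occ=0, LF[4]=C('$')+0=0+0=0

Answer: 1 3 4 2 0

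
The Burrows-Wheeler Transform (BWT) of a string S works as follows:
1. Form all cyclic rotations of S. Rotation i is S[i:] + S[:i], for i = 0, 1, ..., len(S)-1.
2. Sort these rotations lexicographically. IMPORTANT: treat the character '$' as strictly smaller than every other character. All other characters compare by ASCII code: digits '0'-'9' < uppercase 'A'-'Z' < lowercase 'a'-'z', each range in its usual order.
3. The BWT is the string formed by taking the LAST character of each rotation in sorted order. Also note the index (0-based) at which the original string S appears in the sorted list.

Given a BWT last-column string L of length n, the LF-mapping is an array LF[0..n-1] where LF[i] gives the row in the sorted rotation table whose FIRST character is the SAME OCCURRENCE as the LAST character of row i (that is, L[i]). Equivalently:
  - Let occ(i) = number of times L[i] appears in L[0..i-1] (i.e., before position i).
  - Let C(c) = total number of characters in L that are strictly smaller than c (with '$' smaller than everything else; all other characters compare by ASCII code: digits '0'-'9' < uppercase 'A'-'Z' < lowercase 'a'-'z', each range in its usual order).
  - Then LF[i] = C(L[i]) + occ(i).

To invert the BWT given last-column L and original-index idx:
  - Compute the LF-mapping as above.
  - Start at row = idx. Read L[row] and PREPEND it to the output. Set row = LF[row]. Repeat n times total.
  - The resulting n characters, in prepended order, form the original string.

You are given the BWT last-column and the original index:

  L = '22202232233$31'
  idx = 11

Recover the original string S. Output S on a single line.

LF mapping: 3 4 5 1 6 7 10 8 9 11 12 0 13 2
Walk LF starting at row 11, prepending L[row]:
  step 1: row=11, L[11]='$', prepend. Next row=LF[11]=0
  step 2: row=0, L[0]='2', prepend. Next row=LF[0]=3
  step 3: row=3, L[3]='0', prepend. Next row=LF[3]=1
  step 4: row=1, L[1]='2', prepend. Next row=LF[1]=4
  step 5: row=4, L[4]='2', prepend. Next row=LF[4]=6
  step 6: row=6, L[6]='3', prepend. Next row=LF[6]=10
  step 7: row=10, L[10]='3', prepend. Next row=LF[10]=12
  step 8: row=12, L[12]='3', prepend. Next row=LF[12]=13
  step 9: row=13, L[13]='1', prepend. Next row=LF[13]=2
  step 10: row=2, L[2]='2', prepend. Next row=LF[2]=5
  step 11: row=5, L[5]='2', prepend. Next row=LF[5]=7
  step 12: row=7, L[7]='2', prepend. Next row=LF[7]=8
  step 13: row=8, L[8]='2', prepend. Next row=LF[8]=9
  step 14: row=9, L[9]='3', prepend. Next row=LF[9]=11
Reversed output: 3222213332202$

Answer: 3222213332202$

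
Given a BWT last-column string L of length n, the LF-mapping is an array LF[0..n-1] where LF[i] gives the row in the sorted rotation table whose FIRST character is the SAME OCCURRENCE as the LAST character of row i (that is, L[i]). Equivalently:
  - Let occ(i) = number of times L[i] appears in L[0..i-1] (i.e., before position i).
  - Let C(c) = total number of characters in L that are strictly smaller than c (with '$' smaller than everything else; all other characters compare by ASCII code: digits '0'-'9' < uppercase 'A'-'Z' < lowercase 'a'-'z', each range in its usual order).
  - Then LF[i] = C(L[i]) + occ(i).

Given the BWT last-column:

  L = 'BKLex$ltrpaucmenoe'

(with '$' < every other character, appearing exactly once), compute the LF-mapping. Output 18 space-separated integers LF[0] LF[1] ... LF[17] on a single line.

Answer: 1 2 3 6 17 0 9 15 14 13 4 16 5 10 7 11 12 8

Derivation:
Char counts: '$':1, 'B':1, 'K':1, 'L':1, 'a':1, 'c':1, 'e':3, 'l':1, 'm':1, 'n':1, 'o':1, 'p':1, 'r':1, 't':1, 'u':1, 'x':1
C (first-col start): C('$')=0, C('B')=1, C('K')=2, C('L')=3, C('a')=4, C('c')=5, C('e')=6, C('l')=9, C('m')=10, C('n')=11, C('o')=12, C('p')=13, C('r')=14, C('t')=15, C('u')=16, C('x')=17
L[0]='B': occ=0, LF[0]=C('B')+0=1+0=1
L[1]='K': occ=0, LF[1]=C('K')+0=2+0=2
L[2]='L': occ=0, LF[2]=C('L')+0=3+0=3
L[3]='e': occ=0, LF[3]=C('e')+0=6+0=6
L[4]='x': occ=0, LF[4]=C('x')+0=17+0=17
L[5]='$': occ=0, LF[5]=C('$')+0=0+0=0
L[6]='l': occ=0, LF[6]=C('l')+0=9+0=9
L[7]='t': occ=0, LF[7]=C('t')+0=15+0=15
L[8]='r': occ=0, LF[8]=C('r')+0=14+0=14
L[9]='p': occ=0, LF[9]=C('p')+0=13+0=13
L[10]='a': occ=0, LF[10]=C('a')+0=4+0=4
L[11]='u': occ=0, LF[11]=C('u')+0=16+0=16
L[12]='c': occ=0, LF[12]=C('c')+0=5+0=5
L[13]='m': occ=0, LF[13]=C('m')+0=10+0=10
L[14]='e': occ=1, LF[14]=C('e')+1=6+1=7
L[15]='n': occ=0, LF[15]=C('n')+0=11+0=11
L[16]='o': occ=0, LF[16]=C('o')+0=12+0=12
L[17]='e': occ=2, LF[17]=C('e')+2=6+2=8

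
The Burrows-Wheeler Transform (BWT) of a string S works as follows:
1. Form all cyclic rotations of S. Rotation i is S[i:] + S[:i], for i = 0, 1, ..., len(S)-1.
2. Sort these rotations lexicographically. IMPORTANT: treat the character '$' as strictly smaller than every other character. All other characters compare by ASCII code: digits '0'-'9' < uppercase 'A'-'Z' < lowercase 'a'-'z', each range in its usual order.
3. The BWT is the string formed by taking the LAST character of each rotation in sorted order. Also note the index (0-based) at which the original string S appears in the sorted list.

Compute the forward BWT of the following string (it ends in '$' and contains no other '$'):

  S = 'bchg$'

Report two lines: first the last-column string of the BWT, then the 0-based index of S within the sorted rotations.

Answer: g$bhc
1

Derivation:
All 5 rotations (rotation i = S[i:]+S[:i]):
  rot[0] = bchg$
  rot[1] = chg$b
  rot[2] = hg$bc
  rot[3] = g$bch
  rot[4] = $bchg
Sorted (with $ < everything):
  sorted[0] = $bchg  (last char: 'g')
  sorted[1] = bchg$  (last char: '$')
  sorted[2] = chg$b  (last char: 'b')
  sorted[3] = g$bch  (last char: 'h')
  sorted[4] = hg$bc  (last char: 'c')
Last column: g$bhc
Original string S is at sorted index 1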